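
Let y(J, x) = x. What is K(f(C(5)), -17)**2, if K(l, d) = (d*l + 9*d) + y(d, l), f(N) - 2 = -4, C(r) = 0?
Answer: 14641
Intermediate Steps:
f(N) = -2 (f(N) = 2 - 4 = -2)
K(l, d) = l + 9*d + d*l (K(l, d) = (d*l + 9*d) + l = (9*d + d*l) + l = l + 9*d + d*l)
K(f(C(5)), -17)**2 = (-2 + 9*(-17) - 17*(-2))**2 = (-2 - 153 + 34)**2 = (-121)**2 = 14641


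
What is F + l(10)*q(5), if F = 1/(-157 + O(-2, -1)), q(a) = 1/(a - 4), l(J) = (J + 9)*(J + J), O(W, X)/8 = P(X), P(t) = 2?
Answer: 53579/141 ≈ 379.99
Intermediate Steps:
O(W, X) = 16 (O(W, X) = 8*2 = 16)
l(J) = 2*J*(9 + J) (l(J) = (9 + J)*(2*J) = 2*J*(9 + J))
q(a) = 1/(-4 + a)
F = -1/141 (F = 1/(-157 + 16) = 1/(-141) = -1/141 ≈ -0.0070922)
F + l(10)*q(5) = -1/141 + (2*10*(9 + 10))/(-4 + 5) = -1/141 + (2*10*19)/1 = -1/141 + 380*1 = -1/141 + 380 = 53579/141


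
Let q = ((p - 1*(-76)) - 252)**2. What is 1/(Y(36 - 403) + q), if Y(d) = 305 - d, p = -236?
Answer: 1/170416 ≈ 5.8680e-6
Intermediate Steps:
q = 169744 (q = ((-236 - 1*(-76)) - 252)**2 = ((-236 + 76) - 252)**2 = (-160 - 252)**2 = (-412)**2 = 169744)
1/(Y(36 - 403) + q) = 1/((305 - (36 - 403)) + 169744) = 1/((305 - 1*(-367)) + 169744) = 1/((305 + 367) + 169744) = 1/(672 + 169744) = 1/170416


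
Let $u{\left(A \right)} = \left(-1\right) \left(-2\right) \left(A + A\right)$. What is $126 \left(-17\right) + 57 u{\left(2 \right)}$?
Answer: $-1686$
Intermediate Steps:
$u{\left(A \right)} = 4 A$ ($u{\left(A \right)} = 2 \cdot 2 A = 4 A$)
$126 \left(-17\right) + 57 u{\left(2 \right)} = 126 \left(-17\right) + 57 \cdot 4 \cdot 2 = -2142 + 57 \cdot 8 = -2142 + 456 = -1686$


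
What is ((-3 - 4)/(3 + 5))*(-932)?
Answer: 1631/2 ≈ 815.50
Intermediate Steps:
((-3 - 4)/(3 + 5))*(-932) = -7/8*(-932) = 1631/2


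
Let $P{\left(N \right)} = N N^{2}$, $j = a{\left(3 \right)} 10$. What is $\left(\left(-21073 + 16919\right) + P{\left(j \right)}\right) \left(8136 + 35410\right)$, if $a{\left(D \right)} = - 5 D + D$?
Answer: $-75428378084$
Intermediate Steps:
$a{\left(D \right)} = - 4 D$
$j = -120$ ($j = \left(-4\right) 3 \cdot 10 = \left(-12\right) 10 = -120$)
$P{\left(N \right)} = N^{3}$
$\left(\left(-21073 + 16919\right) + P{\left(j \right)}\right) \left(8136 + 35410\right) = \left(\left(-21073 + 16919\right) + \left(-120\right)^{3}\right) \left(8136 + 35410\right) = \left(-4154 - 1728000\right) 43546 = \left(-1732154\right) 43546 = -75428378084$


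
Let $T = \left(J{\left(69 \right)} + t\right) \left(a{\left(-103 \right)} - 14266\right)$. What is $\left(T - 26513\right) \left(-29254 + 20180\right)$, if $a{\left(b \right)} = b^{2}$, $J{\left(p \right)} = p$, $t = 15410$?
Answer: $513889801984$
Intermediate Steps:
$T = -56606703$ ($T = \left(69 + 15410\right) \left(\left(-103\right)^{2} - 14266\right) = 15479 \left(10609 - 14266\right) = 15479 \left(-3657\right) = -56606703$)
$\left(T - 26513\right) \left(-29254 + 20180\right) = \left(-56606703 - 26513\right) \left(-29254 + 20180\right) = \left(-56606703 - 26513\right) \left(-9074\right) = \left(-56633216\right) \left(-9074\right) = 513889801984$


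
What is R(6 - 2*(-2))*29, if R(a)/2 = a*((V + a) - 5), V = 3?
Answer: 4640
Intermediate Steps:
R(a) = 2*a*(-2 + a) (R(a) = 2*(a*((3 + a) - 5)) = 2*(a*(-2 + a)) = 2*a*(-2 + a))
R(6 - 2*(-2))*29 = (2*(6 - 2*(-2))*(-2 + (6 - 2*(-2))))*29 = (2*(6 + 4)*(-2 + (6 + 4)))*29 = (2*10*(-2 + 10))*29 = (2*10*8)*29 = 160*29 = 4640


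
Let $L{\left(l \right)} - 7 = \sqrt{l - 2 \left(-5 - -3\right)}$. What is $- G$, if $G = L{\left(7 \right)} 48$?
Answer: $-336 - 48 \sqrt{11} \approx -495.2$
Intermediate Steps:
$L{\left(l \right)} = 7 + \sqrt{4 + l}$ ($L{\left(l \right)} = 7 + \sqrt{l - 2 \left(-5 - -3\right)} = 7 + \sqrt{l - 2 \left(-5 + 3\right)} = 7 + \sqrt{l - -4} = 7 + \sqrt{l + 4} = 7 + \sqrt{4 + l}$)
$G = 336 + 48 \sqrt{11}$ ($G = \left(7 + \sqrt{4 + 7}\right) 48 = \left(7 + \sqrt{11}\right) 48 = 336 + 48 \sqrt{11} \approx 495.2$)
$- G = - (336 + 48 \sqrt{11}) = -336 - 48 \sqrt{11}$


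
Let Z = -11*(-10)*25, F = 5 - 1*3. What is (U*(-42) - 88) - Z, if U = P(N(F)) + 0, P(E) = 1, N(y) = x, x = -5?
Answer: -2880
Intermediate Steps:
F = 2 (F = 5 - 3 = 2)
Z = 2750 (Z = 110*25 = 2750)
N(y) = -5
U = 1 (U = 1 + 0 = 1)
(U*(-42) - 88) - Z = (1*(-42) - 88) - 1*2750 = (-42 - 88) - 2750 = -130 - 2750 = -2880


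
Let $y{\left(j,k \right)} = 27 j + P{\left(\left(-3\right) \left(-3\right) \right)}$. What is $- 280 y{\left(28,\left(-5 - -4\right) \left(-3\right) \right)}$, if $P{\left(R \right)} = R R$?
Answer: $-234360$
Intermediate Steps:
$P{\left(R \right)} = R^{2}$
$y{\left(j,k \right)} = 81 + 27 j$ ($y{\left(j,k \right)} = 27 j + \left(\left(-3\right) \left(-3\right)\right)^{2} = 27 j + 9^{2} = 27 j + 81 = 81 + 27 j$)
$- 280 y{\left(28,\left(-5 - -4\right) \left(-3\right) \right)} = - 280 \left(81 + 27 \cdot 28\right) = - 280 \left(81 + 756\right) = \left(-280\right) 837 = -234360$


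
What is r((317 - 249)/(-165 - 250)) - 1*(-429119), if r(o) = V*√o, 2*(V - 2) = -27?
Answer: 429119 - 23*I*√7055/415 ≈ 4.2912e+5 - 4.6551*I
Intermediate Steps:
V = -23/2 (V = 2 + (½)*(-27) = 2 - 27/2 = -23/2 ≈ -11.500)
r(o) = -23*√o/2
r((317 - 249)/(-165 - 250)) - 1*(-429119) = -23*√(317 - 249)*(I*√415/415)/2 - 1*(-429119) = -23*2*√17*(I*√415/415)/2 + 429119 = -23*2*I*√7055/415/2 + 429119 = -23*I*√7055/415 + 429119 = 429119 - 23*I*√7055/415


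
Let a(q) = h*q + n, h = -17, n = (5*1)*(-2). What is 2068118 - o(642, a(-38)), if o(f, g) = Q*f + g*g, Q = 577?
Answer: 1293188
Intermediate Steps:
n = -10 (n = 5*(-2) = -10)
a(q) = -10 - 17*q (a(q) = -17*q - 10 = -10 - 17*q)
o(f, g) = g² + 577*f (o(f, g) = 577*f + g*g = 577*f + g² = g² + 577*f)
2068118 - o(642, a(-38)) = 2068118 - ((-10 - 17*(-38))² + 577*642) = 2068118 - ((-10 + 646)² + 370434) = 2068118 - (636² + 370434) = 2068118 - (404496 + 370434) = 2068118 - 1*774930 = 2068118 - 774930 = 1293188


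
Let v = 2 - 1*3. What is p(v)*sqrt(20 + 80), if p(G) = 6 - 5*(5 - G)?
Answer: -240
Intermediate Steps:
v = -1 (v = 2 - 3 = -1)
p(G) = -19 + 5*G (p(G) = 6 + (-25 + 5*G) = -19 + 5*G)
p(v)*sqrt(20 + 80) = (-19 + 5*(-1))*sqrt(20 + 80) = (-19 - 5)*sqrt(100) = -24*10 = -240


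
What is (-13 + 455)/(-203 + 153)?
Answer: -221/25 ≈ -8.8400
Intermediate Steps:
(-13 + 455)/(-203 + 153) = 442/(-50) = 442*(-1/50) = -221/25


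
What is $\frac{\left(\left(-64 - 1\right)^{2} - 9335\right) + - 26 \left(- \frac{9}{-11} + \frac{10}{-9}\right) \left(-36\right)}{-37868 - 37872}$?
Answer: $\frac{29613}{416570} \approx 0.071088$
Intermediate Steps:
$\frac{\left(\left(-64 - 1\right)^{2} - 9335\right) + - 26 \left(- \frac{9}{-11} + \frac{10}{-9}\right) \left(-36\right)}{-37868 - 37872} = \frac{\left(\left(-65\right)^{2} - 9335\right) + - 26 \left(\left(-9\right) \left(- \frac{1}{11}\right) + 10 \left(- \frac{1}{9}\right)\right) \left(-36\right)}{-75740} = \left(\left(4225 - 9335\right) + - 26 \left(\frac{9}{11} - \frac{10}{9}\right) \left(-36\right)\right) \left(- \frac{1}{75740}\right) = \left(-5110 + \left(-26\right) \left(- \frac{29}{99}\right) \left(-36\right)\right) \left(- \frac{1}{75740}\right) = \left(-5110 + \frac{754}{99} \left(-36\right)\right) \left(- \frac{1}{75740}\right) = \left(-5110 - \frac{3016}{11}\right) \left(- \frac{1}{75740}\right) = \left(- \frac{59226}{11}\right) \left(- \frac{1}{75740}\right) = \frac{29613}{416570}$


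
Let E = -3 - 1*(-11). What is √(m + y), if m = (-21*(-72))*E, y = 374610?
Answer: √386706 ≈ 621.86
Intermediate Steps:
E = 8 (E = -3 + 11 = 8)
m = 12096 (m = -21*(-72)*8 = 1512*8 = 12096)
√(m + y) = √(12096 + 374610) = √386706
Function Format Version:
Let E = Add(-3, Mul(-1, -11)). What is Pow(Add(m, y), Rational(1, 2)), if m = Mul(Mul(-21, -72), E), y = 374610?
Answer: Pow(386706, Rational(1, 2)) ≈ 621.86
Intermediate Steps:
E = 8 (E = Add(-3, 11) = 8)
m = 12096 (m = Mul(Mul(-21, -72), 8) = Mul(1512, 8) = 12096)
Pow(Add(m, y), Rational(1, 2)) = Pow(Add(12096, 374610), Rational(1, 2)) = Pow(386706, Rational(1, 2))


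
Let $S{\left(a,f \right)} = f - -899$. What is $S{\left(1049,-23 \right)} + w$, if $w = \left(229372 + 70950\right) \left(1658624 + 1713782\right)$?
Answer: $1012807715608$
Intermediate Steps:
$S{\left(a,f \right)} = 899 + f$ ($S{\left(a,f \right)} = f + 899 = 899 + f$)
$w = 1012807714732$ ($w = 300322 \cdot 3372406 = 1012807714732$)
$S{\left(1049,-23 \right)} + w = \left(899 - 23\right) + 1012807714732 = 876 + 1012807714732 = 1012807715608$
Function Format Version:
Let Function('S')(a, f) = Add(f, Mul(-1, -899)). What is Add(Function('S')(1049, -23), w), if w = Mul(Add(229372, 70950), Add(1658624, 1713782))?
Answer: 1012807715608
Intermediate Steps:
Function('S')(a, f) = Add(899, f) (Function('S')(a, f) = Add(f, 899) = Add(899, f))
w = 1012807714732 (w = Mul(300322, 3372406) = 1012807714732)
Add(Function('S')(1049, -23), w) = Add(Add(899, -23), 1012807714732) = Add(876, 1012807714732) = 1012807715608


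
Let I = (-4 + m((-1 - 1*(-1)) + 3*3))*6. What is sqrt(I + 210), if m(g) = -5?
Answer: 2*sqrt(39) ≈ 12.490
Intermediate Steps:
I = -54 (I = (-4 - 5)*6 = -9*6 = -54)
sqrt(I + 210) = sqrt(-54 + 210) = sqrt(156) = 2*sqrt(39)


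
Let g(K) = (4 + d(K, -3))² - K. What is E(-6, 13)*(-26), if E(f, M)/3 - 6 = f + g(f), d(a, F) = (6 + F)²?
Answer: -13650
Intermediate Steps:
g(K) = 169 - K (g(K) = (4 + (6 - 3)²)² - K = (4 + 3²)² - K = (4 + 9)² - K = 13² - K = 169 - K)
E(f, M) = 525 (E(f, M) = 18 + 3*(f + (169 - f)) = 18 + 3*169 = 18 + 507 = 525)
E(-6, 13)*(-26) = 525*(-26) = -13650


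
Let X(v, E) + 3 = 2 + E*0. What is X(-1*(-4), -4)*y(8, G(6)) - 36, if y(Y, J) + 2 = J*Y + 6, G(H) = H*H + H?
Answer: -376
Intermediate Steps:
G(H) = H + H**2 (G(H) = H**2 + H = H + H**2)
y(Y, J) = 4 + J*Y (y(Y, J) = -2 + (J*Y + 6) = -2 + (6 + J*Y) = 4 + J*Y)
X(v, E) = -1 (X(v, E) = -3 + (2 + E*0) = -3 + (2 + 0) = -3 + 2 = -1)
X(-1*(-4), -4)*y(8, G(6)) - 36 = -(4 + (6*(1 + 6))*8) - 36 = -(4 + (6*7)*8) - 36 = -(4 + 42*8) - 36 = -(4 + 336) - 36 = -1*340 - 36 = -340 - 36 = -376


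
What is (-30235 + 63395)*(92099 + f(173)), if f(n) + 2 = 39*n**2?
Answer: 41759316480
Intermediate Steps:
f(n) = -2 + 39*n**2
(-30235 + 63395)*(92099 + f(173)) = (-30235 + 63395)*(92099 + (-2 + 39*173**2)) = 33160*(92099 + (-2 + 39*29929)) = 33160*(92099 + (-2 + 1167231)) = 33160*(92099 + 1167229) = 33160*1259328 = 41759316480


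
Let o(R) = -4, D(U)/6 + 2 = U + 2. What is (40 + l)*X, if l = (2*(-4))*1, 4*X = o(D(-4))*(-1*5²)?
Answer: 800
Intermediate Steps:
D(U) = 6*U (D(U) = -12 + 6*(U + 2) = -12 + 6*(2 + U) = -12 + (12 + 6*U) = 6*U)
X = 25 (X = (-(-4)*5²)/4 = (-(-4)*25)/4 = (-4*(-25))/4 = (¼)*100 = 25)
l = -8 (l = -8*1 = -8)
(40 + l)*X = (40 - 8)*25 = 32*25 = 800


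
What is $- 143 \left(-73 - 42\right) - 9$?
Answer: $16436$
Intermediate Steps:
$- 143 \left(-73 - 42\right) - 9 = \left(-143\right) \left(-115\right) - 9 = 16445 - 9 = 16436$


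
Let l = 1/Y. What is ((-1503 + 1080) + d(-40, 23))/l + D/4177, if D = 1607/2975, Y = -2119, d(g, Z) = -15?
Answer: 11533377643757/12426575 ≈ 9.2812e+5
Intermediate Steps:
D = 1607/2975 (D = 1607*(1/2975) = 1607/2975 ≈ 0.54017)
l = -1/2119 (l = 1/(-2119) = -1/2119 ≈ -0.00047192)
((-1503 + 1080) + d(-40, 23))/l + D/4177 = ((-1503 + 1080) - 15)/(-1/2119) + (1607/2975)/4177 = (-423 - 15)*(-2119) + (1607/2975)*(1/4177) = -438*(-2119) + 1607/12426575 = 928122 + 1607/12426575 = 11533377643757/12426575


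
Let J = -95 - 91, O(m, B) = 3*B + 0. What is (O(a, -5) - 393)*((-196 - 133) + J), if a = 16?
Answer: 210120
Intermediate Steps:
O(m, B) = 3*B
J = -186
(O(a, -5) - 393)*((-196 - 133) + J) = (3*(-5) - 393)*((-196 - 133) - 186) = (-15 - 393)*(-329 - 186) = -408*(-515) = 210120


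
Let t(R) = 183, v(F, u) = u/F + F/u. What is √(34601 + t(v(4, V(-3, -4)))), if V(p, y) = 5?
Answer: 4*√2174 ≈ 186.50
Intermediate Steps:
v(F, u) = F/u + u/F
√(34601 + t(v(4, V(-3, -4)))) = √(34601 + 183) = √34784 = 4*√2174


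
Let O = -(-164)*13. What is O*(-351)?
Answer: -748332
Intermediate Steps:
O = 2132 (O = -164*(-13) = 2132)
O*(-351) = 2132*(-351) = -748332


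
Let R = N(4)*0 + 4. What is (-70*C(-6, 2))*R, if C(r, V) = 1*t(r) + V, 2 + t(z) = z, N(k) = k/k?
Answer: 1680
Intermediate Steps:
N(k) = 1
t(z) = -2 + z
C(r, V) = -2 + V + r (C(r, V) = 1*(-2 + r) + V = (-2 + r) + V = -2 + V + r)
R = 4 (R = 1*0 + 4 = 0 + 4 = 4)
(-70*C(-6, 2))*R = -70*(-2 + 2 - 6)*4 = -70*(-6)*4 = 420*4 = 1680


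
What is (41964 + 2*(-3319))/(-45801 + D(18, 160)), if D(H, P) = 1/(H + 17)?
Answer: -618205/801517 ≈ -0.77129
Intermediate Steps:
D(H, P) = 1/(17 + H)
(41964 + 2*(-3319))/(-45801 + D(18, 160)) = (41964 + 2*(-3319))/(-45801 + 1/(17 + 18)) = (41964 - 6638)/(-45801 + 1/35) = 35326/(-45801 + 1/35) = 35326/(-1603034/35) = 35326*(-35/1603034) = -618205/801517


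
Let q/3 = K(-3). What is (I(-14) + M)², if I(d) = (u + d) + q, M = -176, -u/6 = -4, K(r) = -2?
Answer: 29584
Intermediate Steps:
u = 24 (u = -6*(-4) = 24)
q = -6 (q = 3*(-2) = -6)
I(d) = 18 + d (I(d) = (24 + d) - 6 = 18 + d)
(I(-14) + M)² = ((18 - 14) - 176)² = (4 - 176)² = (-172)² = 29584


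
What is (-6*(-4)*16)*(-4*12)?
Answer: -18432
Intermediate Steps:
(-6*(-4)*16)*(-4*12) = (24*16)*(-48) = 384*(-48) = -18432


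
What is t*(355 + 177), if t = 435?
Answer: 231420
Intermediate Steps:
t*(355 + 177) = 435*(355 + 177) = 435*532 = 231420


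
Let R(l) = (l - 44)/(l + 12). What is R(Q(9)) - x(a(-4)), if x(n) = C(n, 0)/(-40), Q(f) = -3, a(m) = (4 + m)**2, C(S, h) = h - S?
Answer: -47/9 ≈ -5.2222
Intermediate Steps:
R(l) = (-44 + l)/(12 + l)
x(n) = n/40 (x(n) = (0 - n)/(-40) = -n*(-1/40) = n/40)
R(Q(9)) - x(a(-4)) = (-44 - 3)/(12 - 3) - (4 - 4)**2/40 = -47/9 - 0**2/40 = (1/9)*(-47) - 0/40 = -47/9 - 1*0 = -47/9 + 0 = -47/9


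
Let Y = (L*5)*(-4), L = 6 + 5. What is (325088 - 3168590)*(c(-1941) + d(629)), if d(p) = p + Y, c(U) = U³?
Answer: 20793620808182424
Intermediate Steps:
L = 11
Y = -220 (Y = (11*5)*(-4) = 55*(-4) = -220)
d(p) = -220 + p (d(p) = p - 220 = -220 + p)
(325088 - 3168590)*(c(-1941) + d(629)) = (325088 - 3168590)*((-1941)³ + (-220 + 629)) = -2843502*(-7312680621 + 409) = -2843502*(-7312680212) = 20793620808182424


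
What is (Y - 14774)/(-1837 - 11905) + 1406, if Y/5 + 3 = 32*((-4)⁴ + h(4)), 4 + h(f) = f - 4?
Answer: 19295721/13742 ≈ 1404.1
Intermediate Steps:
h(f) = -8 + f (h(f) = -4 + (f - 4) = -4 + (-4 + f) = -8 + f)
Y = 40305 (Y = -15 + 5*(32*((-4)⁴ + (-8 + 4))) = -15 + 5*(32*(256 - 4)) = -15 + 5*(32*252) = -15 + 5*8064 = -15 + 40320 = 40305)
(Y - 14774)/(-1837 - 11905) + 1406 = (40305 - 14774)/(-1837 - 11905) + 1406 = 25531/(-13742) + 1406 = 25531*(-1/13742) + 1406 = -25531/13742 + 1406 = 19295721/13742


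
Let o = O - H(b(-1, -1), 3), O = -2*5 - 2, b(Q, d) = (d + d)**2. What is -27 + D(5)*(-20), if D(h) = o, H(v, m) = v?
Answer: 293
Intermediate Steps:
b(Q, d) = 4*d**2 (b(Q, d) = (2*d)**2 = 4*d**2)
O = -12 (O = -10 - 2 = -12)
o = -16 (o = -12 - 4*(-1)**2 = -12 - 4 = -16)
D(h) = -16
-27 + D(5)*(-20) = -27 - 16*(-20) = -27 + 320 = 293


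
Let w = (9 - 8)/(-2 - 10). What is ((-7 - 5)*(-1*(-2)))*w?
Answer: 2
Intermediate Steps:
w = -1/12 (w = 1/(-12) = 1*(-1/12) = -1/12 ≈ -0.083333)
((-7 - 5)*(-1*(-2)))*w = ((-7 - 5)*(-1*(-2)))*(-1/12) = -12*2*(-1/12) = -24*(-1/12) = 2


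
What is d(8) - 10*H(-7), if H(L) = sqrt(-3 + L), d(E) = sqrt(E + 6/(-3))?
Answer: sqrt(6) - 10*I*sqrt(10) ≈ 2.4495 - 31.623*I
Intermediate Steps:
d(E) = sqrt(-2 + E) (d(E) = sqrt(E + 6*(-1/3)) = sqrt(E - 2) = sqrt(-2 + E))
d(8) - 10*H(-7) = sqrt(-2 + 8) - 10*sqrt(-3 - 7) = sqrt(6) - 10*I*sqrt(10)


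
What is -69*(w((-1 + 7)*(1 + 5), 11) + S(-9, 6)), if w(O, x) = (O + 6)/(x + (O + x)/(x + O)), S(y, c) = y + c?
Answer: -69/2 ≈ -34.500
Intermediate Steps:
S(y, c) = c + y
w(O, x) = (6 + O)/(1 + x) (w(O, x) = (6 + O)/(x + (O + x)/(O + x)) = (6 + O)/(x + 1) = (6 + O)/(1 + x))
-69*(w((-1 + 7)*(1 + 5), 11) + S(-9, 6)) = -69*((6 + (-1 + 7)*(1 + 5))/(1 + 11) + (6 - 9)) = -69*((6 + 6*6)/12 - 3) = -69*((6 + 36)/12 - 3) = -69*((1/12)*42 - 3) = -69*(7/2 - 3) = -69*½ = -69/2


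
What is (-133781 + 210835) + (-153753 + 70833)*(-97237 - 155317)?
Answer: 20941854734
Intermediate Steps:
(-133781 + 210835) + (-153753 + 70833)*(-97237 - 155317) = 77054 - 82920*(-252554) = 77054 + 20941777680 = 20941854734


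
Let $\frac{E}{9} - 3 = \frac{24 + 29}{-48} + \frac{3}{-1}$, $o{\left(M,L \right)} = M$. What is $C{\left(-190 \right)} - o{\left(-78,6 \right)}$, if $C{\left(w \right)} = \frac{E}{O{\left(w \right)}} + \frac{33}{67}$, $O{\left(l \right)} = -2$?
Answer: $\frac{178941}{2144} \approx 83.461$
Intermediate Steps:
$E = - \frac{159}{16}$ ($E = 27 + 9 \left(\frac{24 + 29}{-48} + \frac{3}{-1}\right) = 27 + 9 \left(53 \left(- \frac{1}{48}\right) + 3 \left(-1\right)\right) = 27 + 9 \left(- \frac{53}{48} - 3\right) = 27 + 9 \left(- \frac{197}{48}\right) = 27 - \frac{591}{16} = - \frac{159}{16} \approx -9.9375$)
$C{\left(w \right)} = \frac{11709}{2144}$ ($C{\left(w \right)} = - \frac{159}{16 \left(-2\right)} + \frac{33}{67} = \left(- \frac{159}{16}\right) \left(- \frac{1}{2}\right) + 33 \cdot \frac{1}{67} = \frac{159}{32} + \frac{33}{67} = \frac{11709}{2144}$)
$C{\left(-190 \right)} - o{\left(-78,6 \right)} = \frac{11709}{2144} - -78 = \frac{11709}{2144} + 78 = \frac{178941}{2144}$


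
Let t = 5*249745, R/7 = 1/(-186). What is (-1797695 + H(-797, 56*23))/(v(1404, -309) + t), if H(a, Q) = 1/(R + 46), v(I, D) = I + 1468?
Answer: -15368494369/10699902753 ≈ -1.4363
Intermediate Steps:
R = -7/186 (R = 7/(-186) = 7*(-1/186) = -7/186 ≈ -0.037634)
v(I, D) = 1468 + I
t = 1248725
H(a, Q) = 186/8549 (H(a, Q) = 1/(-7/186 + 46) = 1/(8549/186) = 186/8549)
(-1797695 + H(-797, 56*23))/(v(1404, -309) + t) = (-1797695 + 186/8549)/((1468 + 1404) + 1248725) = -15368494369/(8549*(2872 + 1248725)) = -15368494369/8549/1251597 = -15368494369/8549*1/1251597 = -15368494369/10699902753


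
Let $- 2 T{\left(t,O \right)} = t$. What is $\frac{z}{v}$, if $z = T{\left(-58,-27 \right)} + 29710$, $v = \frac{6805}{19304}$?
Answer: $\frac{574081656}{6805} \approx 84362.0$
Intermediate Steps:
$T{\left(t,O \right)} = - \frac{t}{2}$
$v = \frac{6805}{19304}$ ($v = 6805 \cdot \frac{1}{19304} = \frac{6805}{19304} \approx 0.35252$)
$z = 29739$ ($z = \left(- \frac{1}{2}\right) \left(-58\right) + 29710 = 29 + 29710 = 29739$)
$\frac{z}{v} = \frac{29739}{\frac{6805}{19304}} = 29739 \cdot \frac{19304}{6805} = \frac{574081656}{6805}$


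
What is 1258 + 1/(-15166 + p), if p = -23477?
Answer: 48612893/38643 ≈ 1258.0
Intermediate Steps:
1258 + 1/(-15166 + p) = 1258 + 1/(-15166 - 23477) = 1258 + 1/(-38643) = 1258 - 1/38643 = 48612893/38643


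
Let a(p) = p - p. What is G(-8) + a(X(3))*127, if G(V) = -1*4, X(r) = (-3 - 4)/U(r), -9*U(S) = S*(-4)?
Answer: -4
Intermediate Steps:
U(S) = 4*S/9 (U(S) = -S*(-4)/9 = -(-4)*S/9 = 4*S/9)
X(r) = -63/(4*r) (X(r) = (-3 - 4)/((4*r/9)) = -63/(4*r))
G(V) = -4
a(p) = 0
G(-8) + a(X(3))*127 = -4 + 0*127 = -4 + 0 = -4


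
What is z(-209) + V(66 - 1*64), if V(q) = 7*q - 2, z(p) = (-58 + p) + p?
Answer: -464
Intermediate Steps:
z(p) = -58 + 2*p
V(q) = -2 + 7*q
z(-209) + V(66 - 1*64) = (-58 + 2*(-209)) + (-2 + 7*(66 - 1*64)) = (-58 - 418) + (-2 + 7*(66 - 64)) = -476 + (-2 + 7*2) = -476 + (-2 + 14) = -476 + 12 = -464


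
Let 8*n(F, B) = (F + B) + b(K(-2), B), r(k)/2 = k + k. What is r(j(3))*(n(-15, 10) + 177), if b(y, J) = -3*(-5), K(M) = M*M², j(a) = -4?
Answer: -2852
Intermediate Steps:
K(M) = M³
r(k) = 4*k (r(k) = 2*(k + k) = 2*(2*k) = 4*k)
b(y, J) = 15
n(F, B) = 15/8 + B/8 + F/8 (n(F, B) = ((F + B) + 15)/8 = ((B + F) + 15)/8 = (15 + B + F)/8 = 15/8 + B/8 + F/8)
r(j(3))*(n(-15, 10) + 177) = (4*(-4))*((15/8 + (⅛)*10 + (⅛)*(-15)) + 177) = -16*((15/8 + 5/4 - 15/8) + 177) = -16*(5/4 + 177) = -16*713/4 = -2852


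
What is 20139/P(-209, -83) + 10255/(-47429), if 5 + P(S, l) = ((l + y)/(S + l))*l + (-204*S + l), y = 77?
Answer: 75753615581/294617517611 ≈ 0.25713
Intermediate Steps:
P(S, l) = -5 + l - 204*S + l*(77 + l)/(S + l) (P(S, l) = -5 + (((l + 77)/(S + l))*l + (-204*S + l)) = -5 + (((77 + l)/(S + l))*l + (l - 204*S)) = -5 + (l*(77 + l)/(S + l) + (l - 204*S)) = -5 + (l - 204*S + l*(77 + l)/(S + l)) = -5 + l - 204*S + l*(77 + l)/(S + l))
20139/P(-209, -83) + 10255/(-47429) = 20139/(((-204*(-209)² - 5*(-209) + 2*(-83)² + 72*(-83) - 203*(-209)*(-83))/(-209 - 83))) + 10255/(-47429) = 20139/(((-204*43681 + 1045 + 2*6889 - 5976 - 3521441)/(-292))) + 10255*(-1/47429) = 20139/((-(-8910924 + 1045 + 13778 - 5976 - 3521441)/292)) - 10255/47429 = 20139/((-1/292*(-12423518))) - 10255/47429 = 20139/(6211759/146) - 10255/47429 = 20139*(146/6211759) - 10255/47429 = 2940294/6211759 - 10255/47429 = 75753615581/294617517611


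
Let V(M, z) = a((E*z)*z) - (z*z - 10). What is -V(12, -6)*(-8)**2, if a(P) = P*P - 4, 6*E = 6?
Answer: -81024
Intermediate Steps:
E = 1 (E = (1/6)*6 = 1)
a(P) = -4 + P**2 (a(P) = P**2 - 4 = -4 + P**2)
V(M, z) = 6 + z**4 - z**2 (V(M, z) = (-4 + ((1*z)*z)**2) - (z*z - 10) = (-4 + (z*z)**2) - (z**2 - 10) = (-4 + (z**2)**2) - (-10 + z**2) = (-4 + z**4) + (10 - z**2) = 6 + z**4 - z**2)
-V(12, -6)*(-8)**2 = -(6 + (-6)**4 - 1*(-6)**2)*(-8)**2 = -(6 + 1296 - 1*36)*64 = -(6 + 1296 - 36)*64 = -1266*64 = -1*81024 = -81024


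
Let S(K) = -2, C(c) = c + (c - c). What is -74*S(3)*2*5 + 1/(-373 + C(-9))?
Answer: 565359/382 ≈ 1480.0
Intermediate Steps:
C(c) = c (C(c) = c + 0 = c)
-74*S(3)*2*5 + 1/(-373 + C(-9)) = -74*(-2*2)*5 + 1/(-373 - 9) = -(-296)*5 + 1/(-382) = -74*(-20) - 1/382 = 1480 - 1/382 = 565359/382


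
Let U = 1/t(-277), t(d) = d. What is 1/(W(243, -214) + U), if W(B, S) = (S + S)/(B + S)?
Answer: -8033/118585 ≈ -0.067740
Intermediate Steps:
W(B, S) = 2*S/(B + S) (W(B, S) = (2*S)/(B + S) = 2*S/(B + S))
U = -1/277 (U = 1/(-277) = -1/277 ≈ -0.0036101)
1/(W(243, -214) + U) = 1/(2*(-214)/(243 - 214) - 1/277) = 1/(2*(-214)/29 - 1/277) = 1/(2*(-214)*(1/29) - 1/277) = 1/(-428/29 - 1/277) = 1/(-118585/8033) = -8033/118585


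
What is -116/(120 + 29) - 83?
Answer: -12483/149 ≈ -83.779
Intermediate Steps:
-116/(120 + 29) - 83 = -116/149 - 83 = -12483/149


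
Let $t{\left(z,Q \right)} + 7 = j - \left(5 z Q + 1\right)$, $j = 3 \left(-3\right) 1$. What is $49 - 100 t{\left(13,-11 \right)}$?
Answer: $-69751$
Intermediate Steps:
$j = -9$ ($j = \left(-9\right) 1 = -9$)
$t{\left(z,Q \right)} = -17 - 5 Q z$ ($t{\left(z,Q \right)} = -7 - \left(10 + 5 z Q\right) = -7 - \left(10 + 5 Q z\right) = -17 - 5 Q z$)
$49 - 100 t{\left(13,-11 \right)} = 49 - 100 \left(-17 - \left(-55\right) 13\right) = 49 - 100 \left(-17 + 715\right) = 49 - 69800 = -69751$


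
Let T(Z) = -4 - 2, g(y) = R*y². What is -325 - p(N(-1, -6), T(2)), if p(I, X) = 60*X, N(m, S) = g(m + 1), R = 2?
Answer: 35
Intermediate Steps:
g(y) = 2*y²
N(m, S) = 2*(1 + m)² (N(m, S) = 2*(m + 1)² = 2*(1 + m)²)
T(Z) = -6
-325 - p(N(-1, -6), T(2)) = -325 - 60*(-6) = -325 - 1*(-360) = -325 + 360 = 35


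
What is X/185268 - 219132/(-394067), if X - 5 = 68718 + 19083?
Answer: 37599797189/36504002478 ≈ 1.0300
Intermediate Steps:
X = 87806 (X = 5 + (68718 + 19083) = 5 + 87801 = 87806)
X/185268 - 219132/(-394067) = 87806/185268 - 219132/(-394067) = 87806*(1/185268) - 219132*(-1/394067) = 43903/92634 + 219132/394067 = 37599797189/36504002478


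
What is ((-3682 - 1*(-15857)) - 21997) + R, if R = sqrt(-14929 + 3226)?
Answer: -9822 + I*sqrt(11703) ≈ -9822.0 + 108.18*I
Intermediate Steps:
R = I*sqrt(11703) (R = sqrt(-11703) = I*sqrt(11703) ≈ 108.18*I)
((-3682 - 1*(-15857)) - 21997) + R = ((-3682 - 1*(-15857)) - 21997) + I*sqrt(11703) = ((-3682 + 15857) - 21997) + I*sqrt(11703) = (12175 - 21997) + I*sqrt(11703) = -9822 + I*sqrt(11703)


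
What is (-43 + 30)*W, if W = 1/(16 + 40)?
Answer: -13/56 ≈ -0.23214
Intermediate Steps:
W = 1/56 ≈ 0.017857
(-43 + 30)*W = (-43 + 30)*(1/56) = -13*1/56 = -13/56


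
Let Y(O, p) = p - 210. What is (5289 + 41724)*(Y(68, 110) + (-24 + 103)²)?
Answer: 288706833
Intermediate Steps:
Y(O, p) = -210 + p
(5289 + 41724)*(Y(68, 110) + (-24 + 103)²) = (5289 + 41724)*((-210 + 110) + (-24 + 103)²) = 47013*(-100 + 79²) = 47013*(-100 + 6241) = 47013*6141 = 288706833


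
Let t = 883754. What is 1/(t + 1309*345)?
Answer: 1/1335359 ≈ 7.4886e-7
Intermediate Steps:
1/(t + 1309*345) = 1/(883754 + 1309*345) = 1/(883754 + 451605) = 1/1335359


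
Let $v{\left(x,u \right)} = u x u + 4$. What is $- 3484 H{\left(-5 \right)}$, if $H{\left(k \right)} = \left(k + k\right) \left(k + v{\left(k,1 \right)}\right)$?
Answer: $-209040$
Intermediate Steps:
$v{\left(x,u \right)} = 4 + x u^{2}$ ($v{\left(x,u \right)} = x u^{2} + 4 = 4 + x u^{2}$)
$H{\left(k \right)} = 2 k \left(4 + 2 k\right)$ ($H{\left(k \right)} = \left(k + k\right) \left(k + \left(4 + k 1^{2}\right)\right) = 2 k \left(k + \left(4 + k 1\right)\right) = 2 k \left(k + \left(4 + k\right)\right) = 2 k \left(4 + 2 k\right)$)
$- 3484 H{\left(-5 \right)} = - 3484 \cdot 4 \left(-5\right) \left(2 - 5\right) = - 3484 \cdot 4 \left(-5\right) \left(-3\right) = \left(-3484\right) 60 = -209040$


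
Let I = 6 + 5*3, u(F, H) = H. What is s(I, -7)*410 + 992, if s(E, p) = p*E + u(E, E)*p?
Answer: -119548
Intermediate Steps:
I = 21 (I = 6 + 15 = 21)
s(E, p) = 2*E*p (s(E, p) = p*E + E*p = E*p + E*p = 2*E*p)
s(I, -7)*410 + 992 = (2*21*(-7))*410 + 992 = -294*410 + 992 = -120540 + 992 = -119548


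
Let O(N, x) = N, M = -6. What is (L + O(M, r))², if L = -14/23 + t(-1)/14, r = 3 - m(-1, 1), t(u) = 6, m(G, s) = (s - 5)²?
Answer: 990025/25921 ≈ 38.194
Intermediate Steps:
m(G, s) = (-5 + s)²
r = -13 (r = 3 - (-5 + 1)² = 3 - 1*(-4)² = 3 - 1*16 = 3 - 16 = -13)
L = -29/161 (L = -14/23 + 6/14 = -14*1/23 + 6*(1/14) = -14/23 + 3/7 = -29/161 ≈ -0.18012)
(L + O(M, r))² = (-29/161 - 6)² = (-995/161)² = 990025/25921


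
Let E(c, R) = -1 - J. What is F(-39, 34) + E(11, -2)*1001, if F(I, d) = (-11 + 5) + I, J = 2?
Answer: -3048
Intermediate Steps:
E(c, R) = -3 (E(c, R) = -1 - 1*2 = -1 - 2 = -3)
F(I, d) = -6 + I
F(-39, 34) + E(11, -2)*1001 = (-6 - 39) - 3*1001 = -45 - 3003 = -3048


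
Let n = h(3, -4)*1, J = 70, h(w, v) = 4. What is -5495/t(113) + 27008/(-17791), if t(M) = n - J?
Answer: 95979017/1174206 ≈ 81.740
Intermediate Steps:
n = 4 (n = 4*1 = 4)
t(M) = -66 (t(M) = 4 - 1*70 = 4 - 70 = -66)
-5495/t(113) + 27008/(-17791) = -5495/(-66) + 27008/(-17791) = -5495*(-1/66) + 27008*(-1/17791) = 5495/66 - 27008/17791 = 95979017/1174206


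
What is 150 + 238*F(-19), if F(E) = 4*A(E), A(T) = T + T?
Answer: -36026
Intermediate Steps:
A(T) = 2*T
F(E) = 8*E (F(E) = 4*(2*E) = 8*E)
150 + 238*F(-19) = 150 + 238*(8*(-19)) = 150 + 238*(-152) = 150 - 36176 = -36026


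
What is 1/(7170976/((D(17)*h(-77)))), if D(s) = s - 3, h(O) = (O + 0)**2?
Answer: 41503/3585488 ≈ 0.011575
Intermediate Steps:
h(O) = O**2
D(s) = -3 + s
1/(7170976/((D(17)*h(-77)))) = 1/(7170976/(((-3 + 17)*(-77)**2))) = 1/(7170976/((14*5929))) = 1/(7170976/83006) = 1/(7170976*(1/83006)) = 1/(3585488/41503) = 41503/3585488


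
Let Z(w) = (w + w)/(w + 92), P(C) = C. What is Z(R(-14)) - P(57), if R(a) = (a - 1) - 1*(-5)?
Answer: -2347/41 ≈ -57.244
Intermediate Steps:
R(a) = 4 + a (R(a) = (-1 + a) + 5 = 4 + a)
Z(w) = 2*w/(92 + w) (Z(w) = (2*w)/(92 + w) = 2*w/(92 + w))
Z(R(-14)) - P(57) = 2*(4 - 14)/(92 + (4 - 14)) - 1*57 = 2*(-10)/(92 - 10) - 57 = 2*(-10)/82 - 57 = 2*(-10)*(1/82) - 57 = -10/41 - 57 = -2347/41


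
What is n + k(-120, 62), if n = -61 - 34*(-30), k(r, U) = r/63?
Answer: 20099/21 ≈ 957.10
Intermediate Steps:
k(r, U) = r/63 (k(r, U) = r*(1/63) = r/63)
n = 959 (n = -61 + 1020 = 959)
n + k(-120, 62) = 959 + (1/63)*(-120) = 959 - 40/21 = 20099/21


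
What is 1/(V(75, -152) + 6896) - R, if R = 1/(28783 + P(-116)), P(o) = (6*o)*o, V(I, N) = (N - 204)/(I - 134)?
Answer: 6054401/44598327180 ≈ 0.00013575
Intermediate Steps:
V(I, N) = (-204 + N)/(-134 + I)
P(o) = 6*o²
R = 1/109519 (R = 1/(28783 + 6*(-116)²) = 1/(28783 + 6*13456) = 1/(28783 + 80736) = 1/109519 ≈ 9.1308e-6)
1/(V(75, -152) + 6896) - R = 1/((-204 - 152)/(-134 + 75) + 6896) - 1*1/109519 = 1/(-356/(-59) + 6896) - 1/109519 = 1/(-1/59*(-356) + 6896) - 1/109519 = 1/(356/59 + 6896) - 1/109519 = 1/(407220/59) - 1/109519 = 59/407220 - 1/109519 = 6054401/44598327180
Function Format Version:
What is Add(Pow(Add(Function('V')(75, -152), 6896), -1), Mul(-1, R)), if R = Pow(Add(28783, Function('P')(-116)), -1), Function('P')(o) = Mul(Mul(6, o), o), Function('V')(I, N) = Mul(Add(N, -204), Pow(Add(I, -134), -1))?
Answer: Rational(6054401, 44598327180) ≈ 0.00013575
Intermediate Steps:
Function('V')(I, N) = Mul(Pow(Add(-134, I), -1), Add(-204, N)) (Function('V')(I, N) = Mul(Add(-204, N), Pow(Add(-134, I), -1)) = Mul(Pow(Add(-134, I), -1), Add(-204, N)))
Function('P')(o) = Mul(6, Pow(o, 2))
R = Rational(1, 109519) (R = Pow(Add(28783, Mul(6, Pow(-116, 2))), -1) = Pow(Add(28783, Mul(6, 13456)), -1) = Pow(Add(28783, 80736), -1) = Pow(109519, -1) = Rational(1, 109519) ≈ 9.1308e-6)
Add(Pow(Add(Function('V')(75, -152), 6896), -1), Mul(-1, R)) = Add(Pow(Add(Mul(Pow(Add(-134, 75), -1), Add(-204, -152)), 6896), -1), Mul(-1, Rational(1, 109519))) = Add(Pow(Add(Mul(Pow(-59, -1), -356), 6896), -1), Rational(-1, 109519)) = Add(Pow(Add(Mul(Rational(-1, 59), -356), 6896), -1), Rational(-1, 109519)) = Add(Pow(Add(Rational(356, 59), 6896), -1), Rational(-1, 109519)) = Add(Pow(Rational(407220, 59), -1), Rational(-1, 109519)) = Add(Rational(59, 407220), Rational(-1, 109519)) = Rational(6054401, 44598327180)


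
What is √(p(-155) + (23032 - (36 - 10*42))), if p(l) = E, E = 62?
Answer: √23478 ≈ 153.23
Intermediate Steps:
p(l) = 62
√(p(-155) + (23032 - (36 - 10*42))) = √(62 + (23032 - (36 - 10*42))) = √(62 + (23032 - (36 - 420))) = √(62 + (23032 - 1*(-384))) = √(62 + (23032 + 384)) = √(62 + 23416) = √23478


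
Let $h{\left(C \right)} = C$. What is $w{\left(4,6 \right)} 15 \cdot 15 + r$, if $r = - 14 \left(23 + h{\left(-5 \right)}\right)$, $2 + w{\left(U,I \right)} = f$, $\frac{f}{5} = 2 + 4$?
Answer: $6048$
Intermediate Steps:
$f = 30$ ($f = 5 \left(2 + 4\right) = 5 \cdot 6 = 30$)
$w{\left(U,I \right)} = 28$ ($w{\left(U,I \right)} = -2 + 30 = 28$)
$r = -252$ ($r = - 14 \left(23 - 5\right) = \left(-14\right) 18 = -252$)
$w{\left(4,6 \right)} 15 \cdot 15 + r = 28 \cdot 15 \cdot 15 - 252 = 420 \cdot 15 - 252 = 6300 - 252 = 6048$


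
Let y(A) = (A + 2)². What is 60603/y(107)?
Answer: 60603/11881 ≈ 5.1008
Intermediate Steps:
y(A) = (2 + A)²
60603/y(107) = 60603/((2 + 107)²) = 60603/(109²) = 60603/11881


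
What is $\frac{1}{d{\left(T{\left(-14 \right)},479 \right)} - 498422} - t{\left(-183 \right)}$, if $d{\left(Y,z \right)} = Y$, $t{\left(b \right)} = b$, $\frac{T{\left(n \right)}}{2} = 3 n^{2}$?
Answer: $\frac{90996017}{497246} \approx 183.0$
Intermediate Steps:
$T{\left(n \right)} = 6 n^{2}$ ($T{\left(n \right)} = 2 \cdot 3 n^{2} = 6 n^{2}$)
$\frac{1}{d{\left(T{\left(-14 \right)},479 \right)} - 498422} - t{\left(-183 \right)} = \frac{1}{6 \left(-14\right)^{2} - 498422} - -183 = \frac{1}{6 \cdot 196 - 498422} + 183 = \frac{1}{1176 - 498422} + 183 = \frac{1}{-497246} + 183 = - \frac{1}{497246} + 183 = \frac{90996017}{497246}$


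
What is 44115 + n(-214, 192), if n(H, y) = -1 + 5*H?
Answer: 43044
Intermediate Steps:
44115 + n(-214, 192) = 44115 + (-1 + 5*(-214)) = 44115 + (-1 - 1070) = 44115 - 1071 = 43044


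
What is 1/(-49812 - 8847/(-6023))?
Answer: -6023/300008829 ≈ -2.0076e-5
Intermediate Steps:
1/(-49812 - 8847/(-6023)) = 1/(-49812 - 8847*(-1/6023)) = 1/(-49812 + 8847/6023) = 1/(-300008829/6023) = -6023/300008829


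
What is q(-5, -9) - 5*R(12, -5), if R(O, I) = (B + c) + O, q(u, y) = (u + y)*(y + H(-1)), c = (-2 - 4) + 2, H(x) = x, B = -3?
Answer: 115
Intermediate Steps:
c = -4 (c = -6 + 2 = -4)
q(u, y) = (-1 + y)*(u + y) (q(u, y) = (u + y)*(y - 1) = (u + y)*(-1 + y) = (-1 + y)*(u + y))
R(O, I) = -7 + O (R(O, I) = (-3 - 4) + O = -7 + O)
q(-5, -9) - 5*R(12, -5) = ((-9)² - 1*(-5) - 1*(-9) - 5*(-9)) - 5*(-7 + 12) = (81 + 5 + 9 + 45) - 5*5 = 140 - 25 = 115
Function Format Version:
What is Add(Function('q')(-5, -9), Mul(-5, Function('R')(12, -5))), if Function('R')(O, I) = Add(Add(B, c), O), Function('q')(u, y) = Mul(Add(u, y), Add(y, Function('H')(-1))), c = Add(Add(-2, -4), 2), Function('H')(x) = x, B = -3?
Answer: 115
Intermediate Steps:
c = -4 (c = Add(-6, 2) = -4)
Function('q')(u, y) = Mul(Add(-1, y), Add(u, y)) (Function('q')(u, y) = Mul(Add(u, y), Add(y, -1)) = Mul(Add(u, y), Add(-1, y)) = Mul(Add(-1, y), Add(u, y)))
Function('R')(O, I) = Add(-7, O) (Function('R')(O, I) = Add(Add(-3, -4), O) = Add(-7, O))
Add(Function('q')(-5, -9), Mul(-5, Function('R')(12, -5))) = Add(Add(Pow(-9, 2), Mul(-1, -5), Mul(-1, -9), Mul(-5, -9)), Mul(-5, Add(-7, 12))) = Add(Add(81, 5, 9, 45), Mul(-5, 5)) = Add(140, -25) = 115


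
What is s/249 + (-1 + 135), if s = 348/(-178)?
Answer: 989800/7387 ≈ 133.99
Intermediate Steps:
s = -174/89 (s = 348*(-1/178) = -174/89 ≈ -1.9551)
s/249 + (-1 + 135) = -174/89/249 + (-1 + 135) = (1/249)*(-174/89) + 134 = -58/7387 + 134 = 989800/7387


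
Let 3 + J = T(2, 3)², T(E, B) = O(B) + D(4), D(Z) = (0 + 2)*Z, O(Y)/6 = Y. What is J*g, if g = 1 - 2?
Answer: -673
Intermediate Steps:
O(Y) = 6*Y
D(Z) = 2*Z
T(E, B) = 8 + 6*B (T(E, B) = 6*B + 2*4 = 6*B + 8 = 8 + 6*B)
J = 673 (J = -3 + (8 + 6*3)² = -3 + (8 + 18)² = -3 + 26² = -3 + 676 = 673)
g = -1
J*g = 673*(-1) = -673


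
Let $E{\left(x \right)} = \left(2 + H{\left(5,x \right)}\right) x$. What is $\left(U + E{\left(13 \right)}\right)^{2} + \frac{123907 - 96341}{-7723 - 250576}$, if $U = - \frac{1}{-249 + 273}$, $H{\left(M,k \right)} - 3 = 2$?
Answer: $\frac{1230905165195}{148780224} \approx 8273.3$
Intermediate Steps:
$H{\left(M,k \right)} = 5$ ($H{\left(M,k \right)} = 3 + 2 = 5$)
$E{\left(x \right)} = 7 x$ ($E{\left(x \right)} = \left(2 + 5\right) x = 7 x$)
$U = - \frac{1}{24} \approx -0.041667$
$\left(U + E{\left(13 \right)}\right)^{2} + \frac{123907 - 96341}{-7723 - 250576} = \left(- \frac{1}{24} + 7 \cdot 13\right)^{2} + \frac{123907 - 96341}{-7723 - 250576} = \left(- \frac{1}{24} + 91\right)^{2} + \frac{27566}{-258299} = \left(\frac{2183}{24}\right)^{2} + 27566 \left(- \frac{1}{258299}\right) = \frac{4765489}{576} - \frac{27566}{258299} = \frac{1230905165195}{148780224}$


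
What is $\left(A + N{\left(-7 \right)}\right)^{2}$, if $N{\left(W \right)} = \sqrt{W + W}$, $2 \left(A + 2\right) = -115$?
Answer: $\frac{14105}{4} - 119 i \sqrt{14} \approx 3526.3 - 445.26 i$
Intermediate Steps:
$A = - \frac{119}{2}$ ($A = -2 + \frac{1}{2} \left(-115\right) = -2 - \frac{115}{2} = - \frac{119}{2} \approx -59.5$)
$N{\left(W \right)} = \sqrt{2} \sqrt{W}$ ($N{\left(W \right)} = \sqrt{2 W} = \sqrt{2} \sqrt{W}$)
$\left(A + N{\left(-7 \right)}\right)^{2} = \left(- \frac{119}{2} + \sqrt{2} \sqrt{-7}\right)^{2} = \left(- \frac{119}{2} + \sqrt{2} i \sqrt{7}\right)^{2} = \left(- \frac{119}{2} + i \sqrt{14}\right)^{2}$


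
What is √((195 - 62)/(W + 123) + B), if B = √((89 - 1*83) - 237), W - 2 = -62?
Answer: √(19 + 9*I*√231)/3 ≈ 2.9543 + 2.5723*I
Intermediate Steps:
W = -60 (W = 2 - 62 = -60)
B = I*√231 (B = √((89 - 83) - 237) = √(6 - 237) = √(-231) = I*√231 ≈ 15.199*I)
√((195 - 62)/(W + 123) + B) = √((195 - 62)/(-60 + 123) + I*√231) = √(133/63 + I*√231) = √(133*(1/63) + I*√231) = √(19/9 + I*√231)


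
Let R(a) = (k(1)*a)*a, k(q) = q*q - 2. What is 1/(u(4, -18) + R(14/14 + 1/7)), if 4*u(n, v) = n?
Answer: -49/15 ≈ -3.2667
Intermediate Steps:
k(q) = -2 + q**2 (k(q) = q**2 - 2 = -2 + q**2)
u(n, v) = n/4
R(a) = -a**2 (R(a) = ((-2 + 1**2)*a)*a = ((-2 + 1)*a)*a = (-a)*a = -a**2)
1/(u(4, -18) + R(14/14 + 1/7)) = 1/((1/4)*4 - (14/14 + 1/7)**2) = 1/(1 - (14*(1/14) + 1*(1/7))**2) = 1/(1 - (1 + 1/7)**2) = 1/(1 - (8/7)**2) = 1/(1 - 1*64/49) = 1/(1 - 64/49) = 1/(-15/49) = -49/15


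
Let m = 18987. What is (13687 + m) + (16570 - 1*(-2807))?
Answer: 52051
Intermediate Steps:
(13687 + m) + (16570 - 1*(-2807)) = (13687 + 18987) + (16570 - 1*(-2807)) = 32674 + (16570 + 2807) = 32674 + 19377 = 52051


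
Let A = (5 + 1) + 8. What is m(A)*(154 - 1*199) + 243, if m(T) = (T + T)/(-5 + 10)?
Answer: -9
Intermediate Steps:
A = 14 (A = 6 + 8 = 14)
m(T) = 2*T/5 (m(T) = (2*T)/5 = (2*T)*(1/5) = 2*T/5)
m(A)*(154 - 1*199) + 243 = ((2/5)*14)*(154 - 1*199) + 243 = 28*(154 - 199)/5 + 243 = (28/5)*(-45) + 243 = -252 + 243 = -9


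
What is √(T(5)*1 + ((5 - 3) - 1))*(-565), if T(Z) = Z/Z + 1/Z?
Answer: -113*√55 ≈ -838.03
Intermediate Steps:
T(Z) = 1 + 1/Z
√(T(5)*1 + ((5 - 3) - 1))*(-565) = √(((1 + 5)/5)*1 + ((5 - 3) - 1))*(-565) = √(((⅕)*6)*1 + (2 - 1))*(-565) = √((6/5)*1 + 1)*(-565) = √(6/5 + 1)*(-565) = √(11/5)*(-565) = (√55/5)*(-565) = -113*√55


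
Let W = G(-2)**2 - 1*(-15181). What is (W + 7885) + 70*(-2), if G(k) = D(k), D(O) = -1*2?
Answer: 22930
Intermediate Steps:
D(O) = -2
G(k) = -2
W = 15185 (W = (-2)**2 - 1*(-15181) = 4 + 15181 = 15185)
(W + 7885) + 70*(-2) = (15185 + 7885) + 70*(-2) = 23070 - 140 = 22930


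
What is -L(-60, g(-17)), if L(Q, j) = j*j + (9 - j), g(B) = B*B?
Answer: -83241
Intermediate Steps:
g(B) = B²
L(Q, j) = 9 + j² - j (L(Q, j) = j² + (9 - j) = 9 + j² - j)
-L(-60, g(-17)) = -(9 + ((-17)²)² - 1*(-17)²) = -(9 + 289² - 1*289) = -(9 + 83521 - 289) = -1*83241 = -83241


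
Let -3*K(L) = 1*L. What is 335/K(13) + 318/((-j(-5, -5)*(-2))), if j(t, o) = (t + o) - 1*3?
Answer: -1164/13 ≈ -89.538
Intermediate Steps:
K(L) = -L/3
j(t, o) = -3 + o + t (j(t, o) = (o + t) - 3 = -3 + o + t)
335/K(13) + 318/((-j(-5, -5)*(-2))) = 335/((-⅓*13)) + 318/((-(-3 - 5 - 5)*(-2))) = 335/(-13/3) + 318/((-1*(-13)*(-2))) = 335*(-3/13) + 318/((13*(-2))) = -1005/13 + 318/(-26) = -1005/13 + 318*(-1/26) = -1005/13 - 159/13 = -1164/13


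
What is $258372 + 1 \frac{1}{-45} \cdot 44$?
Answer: $\frac{11626696}{45} \approx 2.5837 \cdot 10^{5}$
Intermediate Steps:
$258372 + 1 \frac{1}{-45} \cdot 44 = 258372 + 1 \left(- \frac{1}{45}\right) 44 = 258372 - \frac{44}{45} = \frac{11626696}{45}$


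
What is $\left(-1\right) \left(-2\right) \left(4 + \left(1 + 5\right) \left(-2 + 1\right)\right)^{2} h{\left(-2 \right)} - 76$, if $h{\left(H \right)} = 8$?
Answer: $-12$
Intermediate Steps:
$\left(-1\right) \left(-2\right) \left(4 + \left(1 + 5\right) \left(-2 + 1\right)\right)^{2} h{\left(-2 \right)} - 76 = \left(-1\right) \left(-2\right) \left(4 + \left(1 + 5\right) \left(-2 + 1\right)\right)^{2} \cdot 8 - 76 = 2 \left(4 + 6 \left(-1\right)\right)^{2} \cdot 8 - 76 = 2 \left(4 - 6\right)^{2} \cdot 8 - 76 = 2 \left(-2\right)^{2} \cdot 8 - 76 = 2 \cdot 4 \cdot 8 - 76 = 8 \cdot 8 - 76 = 64 - 76 = -12$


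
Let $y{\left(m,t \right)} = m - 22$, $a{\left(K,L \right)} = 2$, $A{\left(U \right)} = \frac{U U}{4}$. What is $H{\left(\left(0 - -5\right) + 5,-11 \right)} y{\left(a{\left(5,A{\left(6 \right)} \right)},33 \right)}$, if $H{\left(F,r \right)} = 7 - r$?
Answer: $-360$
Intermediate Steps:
$A{\left(U \right)} = \frac{U^{2}}{4}$ ($A{\left(U \right)} = U^{2} \cdot \frac{1}{4} = \frac{U^{2}}{4}$)
$y{\left(m,t \right)} = -22 + m$
$H{\left(\left(0 - -5\right) + 5,-11 \right)} y{\left(a{\left(5,A{\left(6 \right)} \right)},33 \right)} = \left(7 - -11\right) \left(-22 + 2\right) = \left(7 + 11\right) \left(-20\right) = 18 \left(-20\right) = -360$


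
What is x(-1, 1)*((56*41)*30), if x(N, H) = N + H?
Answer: 0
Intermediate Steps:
x(N, H) = H + N
x(-1, 1)*((56*41)*30) = (1 - 1)*((56*41)*30) = 0*(2296*30) = 0*68880 = 0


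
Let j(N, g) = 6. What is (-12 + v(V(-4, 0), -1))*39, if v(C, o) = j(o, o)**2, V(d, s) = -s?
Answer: 936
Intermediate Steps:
v(C, o) = 36 (v(C, o) = 6**2 = 36)
(-12 + v(V(-4, 0), -1))*39 = (-12 + 36)*39 = 24*39 = 936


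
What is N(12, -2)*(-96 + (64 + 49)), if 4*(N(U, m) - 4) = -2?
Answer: 119/2 ≈ 59.500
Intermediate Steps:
N(U, m) = 7/2 (N(U, m) = 4 + (1/4)*(-2) = 4 - 1/2 = 7/2)
N(12, -2)*(-96 + (64 + 49)) = 7*(-96 + (64 + 49))/2 = 7*(-96 + 113)/2 = (7/2)*17 = 119/2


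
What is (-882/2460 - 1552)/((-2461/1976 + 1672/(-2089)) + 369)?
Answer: -1313624608244/310521067575 ≈ -4.2304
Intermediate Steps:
(-882/2460 - 1552)/((-2461/1976 + 1672/(-2089)) + 369) = (-882*1/2460 - 1552)/((-2461*1/1976 + 1672*(-1/2089)) + 369) = (-147/410 - 1552)/((-2461/1976 - 1672/2089) + 369) = -636467/(410*(-8444901/4127864 + 369)) = -636467/(410*1514736915/4127864) = -636467/410*4127864/1514736915 = -1313624608244/310521067575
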